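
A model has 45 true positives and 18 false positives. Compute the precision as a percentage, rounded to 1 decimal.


Precision = TP / (TP + FP) * 100
= 45 / (45 + 18)
= 45 / 63
= 0.7143
= 71.4%

71.4


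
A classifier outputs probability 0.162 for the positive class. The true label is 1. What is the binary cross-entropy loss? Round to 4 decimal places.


For y=1: Loss = -log(p)
= -log(0.162)
= -(-1.8202)
= 1.8202

1.8202


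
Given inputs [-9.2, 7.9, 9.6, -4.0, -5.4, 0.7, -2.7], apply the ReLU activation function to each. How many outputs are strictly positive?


ReLU(x) = max(0, x) for each element:
ReLU(-9.2) = 0
ReLU(7.9) = 7.9
ReLU(9.6) = 9.6
ReLU(-4.0) = 0
ReLU(-5.4) = 0
ReLU(0.7) = 0.7
ReLU(-2.7) = 0
Active neurons (>0): 3

3


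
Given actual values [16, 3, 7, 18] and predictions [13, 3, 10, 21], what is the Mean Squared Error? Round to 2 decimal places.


Differences: [3, 0, -3, -3]
Squared errors: [9, 0, 9, 9]
Sum of squared errors = 27
MSE = 27 / 4 = 6.75

6.75


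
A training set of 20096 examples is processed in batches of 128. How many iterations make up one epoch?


Iterations per epoch = dataset_size / batch_size
= 20096 / 128
= 157

157


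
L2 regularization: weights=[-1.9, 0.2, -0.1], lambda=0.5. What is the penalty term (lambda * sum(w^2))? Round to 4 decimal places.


Squaring each weight:
(-1.9)^2 = 3.61
0.2^2 = 0.04
(-0.1)^2 = 0.01
Sum of squares = 3.66
Penalty = 0.5 * 3.66 = 1.8300

1.8300


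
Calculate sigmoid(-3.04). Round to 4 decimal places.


sigmoid(z) = 1 / (1 + exp(-z))
exp(-(-3.04)) = exp(3.04) = 20.9052
1 + 20.9052 = 21.9052
1 / 21.9052 = 0.0457

0.0457


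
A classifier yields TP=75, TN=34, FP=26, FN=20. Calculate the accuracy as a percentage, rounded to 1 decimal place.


Accuracy = (TP + TN) / (TP + TN + FP + FN) * 100
= (75 + 34) / (75 + 34 + 26 + 20)
= 109 / 155
= 0.7032
= 70.3%

70.3


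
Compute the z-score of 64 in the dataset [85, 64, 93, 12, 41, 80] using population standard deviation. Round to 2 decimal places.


Mean = (85 + 64 + 93 + 12 + 41 + 80) / 6 = 62.5
Variance = sum((x_i - mean)^2) / n = 792.9167
Std = sqrt(792.9167) = 28.1588
Z = (x - mean) / std
= (64 - 62.5) / 28.1588
= 1.5 / 28.1588
= 0.05

0.05


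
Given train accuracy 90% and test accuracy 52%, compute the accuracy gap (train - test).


Gap = train_accuracy - test_accuracy
= 90 - 52
= 38%
This large gap strongly indicates overfitting.

38


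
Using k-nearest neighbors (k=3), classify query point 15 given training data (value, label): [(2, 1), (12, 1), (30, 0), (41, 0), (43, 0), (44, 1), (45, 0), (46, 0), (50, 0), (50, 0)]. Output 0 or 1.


Distances from query 15:
Point 12 (class 1): distance = 3
Point 2 (class 1): distance = 13
Point 30 (class 0): distance = 15
K=3 nearest neighbors: classes = [1, 1, 0]
Votes for class 1: 2 / 3
Majority vote => class 1

1


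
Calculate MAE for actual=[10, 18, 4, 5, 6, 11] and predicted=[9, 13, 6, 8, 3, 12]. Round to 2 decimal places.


Absolute errors: [1, 5, 2, 3, 3, 1]
Sum of absolute errors = 15
MAE = 15 / 6 = 2.50

2.50


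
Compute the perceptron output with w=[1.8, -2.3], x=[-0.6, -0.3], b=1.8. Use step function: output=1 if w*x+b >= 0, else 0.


z = w . x + b
= 1.8*-0.6 + -2.3*-0.3 + 1.8
= -1.08 + 0.69 + 1.8
= -0.39 + 1.8
= 1.41
Since z = 1.41 >= 0, output = 1

1


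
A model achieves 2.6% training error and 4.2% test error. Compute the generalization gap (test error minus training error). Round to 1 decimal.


Generalization gap = test_error - train_error
= 4.2 - 2.6
= 1.6%
A small gap suggests good generalization.

1.6


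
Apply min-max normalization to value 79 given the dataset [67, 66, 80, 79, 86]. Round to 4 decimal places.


Min = 66, Max = 86
Range = 86 - 66 = 20
Scaled = (x - min) / (max - min)
= (79 - 66) / 20
= 13 / 20
= 0.6500

0.6500


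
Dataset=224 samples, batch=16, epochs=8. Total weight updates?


Iterations per epoch = 224 / 16 = 14
Total updates = iterations_per_epoch * epochs
= 14 * 8
= 112

112


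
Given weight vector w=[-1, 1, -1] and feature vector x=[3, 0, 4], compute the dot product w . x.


Element-wise products:
-1 * 3 = -3
1 * 0 = 0
-1 * 4 = -4
Sum = -3 + 0 + -4
= -7

-7


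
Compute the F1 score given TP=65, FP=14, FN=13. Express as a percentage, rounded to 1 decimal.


Precision = TP / (TP + FP) = 65 / 79 = 0.8228
Recall = TP / (TP + FN) = 65 / 78 = 0.8333
F1 = 2 * P * R / (P + R)
= 2 * 0.8228 * 0.8333 / (0.8228 + 0.8333)
= 1.3713 / 1.6561
= 0.828
As percentage: 82.8%

82.8


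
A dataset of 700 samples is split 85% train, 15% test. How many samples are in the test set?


Train samples = 700 * 85% = 595
Test samples = 700 - 595
= 105

105


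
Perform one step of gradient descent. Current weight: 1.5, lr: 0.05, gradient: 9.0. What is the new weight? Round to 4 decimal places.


w_new = w_old - lr * gradient
= 1.5 - 0.05 * 9.0
= 1.5 - (0.45)
= 1.0500

1.0500


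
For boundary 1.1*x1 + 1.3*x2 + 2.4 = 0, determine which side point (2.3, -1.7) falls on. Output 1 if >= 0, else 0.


Compute 1.1 * 2.3 + 1.3 * -1.7 + 2.4
= 2.53 + -2.21 + 2.4
= 2.72
Since 2.72 >= 0, the point is on the positive side.

1


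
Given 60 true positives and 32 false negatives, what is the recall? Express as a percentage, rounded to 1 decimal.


Recall = TP / (TP + FN) * 100
= 60 / (60 + 32)
= 60 / 92
= 0.6522
= 65.2%

65.2


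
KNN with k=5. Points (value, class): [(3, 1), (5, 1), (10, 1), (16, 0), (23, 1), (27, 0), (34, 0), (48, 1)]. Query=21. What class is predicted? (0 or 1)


Distances from query 21:
Point 23 (class 1): distance = 2
Point 16 (class 0): distance = 5
Point 27 (class 0): distance = 6
Point 10 (class 1): distance = 11
Point 34 (class 0): distance = 13
K=5 nearest neighbors: classes = [1, 0, 0, 1, 0]
Votes for class 1: 2 / 5
Majority vote => class 0

0


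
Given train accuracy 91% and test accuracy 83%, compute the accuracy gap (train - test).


Gap = train_accuracy - test_accuracy
= 91 - 83
= 8%
This moderate gap may indicate mild overfitting.

8


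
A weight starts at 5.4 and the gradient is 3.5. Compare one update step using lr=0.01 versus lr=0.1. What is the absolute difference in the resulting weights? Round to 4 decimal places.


With lr=0.01: w_new = 5.4 - 0.01 * 3.5 = 5.365
With lr=0.1: w_new = 5.4 - 0.1 * 3.5 = 5.05
Absolute difference = |5.365 - 5.05|
= 0.3150

0.3150


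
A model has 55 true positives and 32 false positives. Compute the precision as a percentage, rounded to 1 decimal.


Precision = TP / (TP + FP) * 100
= 55 / (55 + 32)
= 55 / 87
= 0.6322
= 63.2%

63.2


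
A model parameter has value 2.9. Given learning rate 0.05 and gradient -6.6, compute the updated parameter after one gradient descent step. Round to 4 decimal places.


w_new = w_old - lr * gradient
= 2.9 - 0.05 * -6.6
= 2.9 - (-0.33)
= 3.2300

3.2300


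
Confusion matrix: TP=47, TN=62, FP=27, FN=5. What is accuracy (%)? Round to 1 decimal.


Accuracy = (TP + TN) / (TP + TN + FP + FN) * 100
= (47 + 62) / (47 + 62 + 27 + 5)
= 109 / 141
= 0.773
= 77.3%

77.3


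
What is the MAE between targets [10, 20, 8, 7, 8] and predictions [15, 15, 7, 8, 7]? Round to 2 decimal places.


Absolute errors: [5, 5, 1, 1, 1]
Sum of absolute errors = 13
MAE = 13 / 5 = 2.60

2.60


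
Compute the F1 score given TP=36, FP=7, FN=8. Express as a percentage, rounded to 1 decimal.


Precision = TP / (TP + FP) = 36 / 43 = 0.8372
Recall = TP / (TP + FN) = 36 / 44 = 0.8182
F1 = 2 * P * R / (P + R)
= 2 * 0.8372 * 0.8182 / (0.8372 + 0.8182)
= 1.37 / 1.6554
= 0.8276
As percentage: 82.8%

82.8


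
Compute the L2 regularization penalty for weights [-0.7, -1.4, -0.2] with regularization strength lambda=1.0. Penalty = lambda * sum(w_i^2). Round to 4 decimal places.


Squaring each weight:
(-0.7)^2 = 0.49
(-1.4)^2 = 1.96
(-0.2)^2 = 0.04
Sum of squares = 2.49
Penalty = 1.0 * 2.49 = 2.4900

2.4900


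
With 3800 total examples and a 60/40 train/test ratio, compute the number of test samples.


Train samples = 3800 * 60% = 2280
Test samples = 3800 - 2280
= 1520

1520


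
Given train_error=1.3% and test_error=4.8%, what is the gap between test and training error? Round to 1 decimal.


Generalization gap = test_error - train_error
= 4.8 - 1.3
= 3.5%
A moderate gap.

3.5


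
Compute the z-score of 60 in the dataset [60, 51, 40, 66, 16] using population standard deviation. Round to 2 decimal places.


Mean = (60 + 51 + 40 + 66 + 16) / 5 = 46.6
Variance = sum((x_i - mean)^2) / n = 311.04
Std = sqrt(311.04) = 17.6363
Z = (x - mean) / std
= (60 - 46.6) / 17.6363
= 13.4 / 17.6363
= 0.76

0.76


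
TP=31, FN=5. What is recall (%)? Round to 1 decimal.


Recall = TP / (TP + FN) * 100
= 31 / (31 + 5)
= 31 / 36
= 0.8611
= 86.1%

86.1


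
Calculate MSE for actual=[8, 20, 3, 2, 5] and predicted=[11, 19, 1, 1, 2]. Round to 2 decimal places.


Differences: [-3, 1, 2, 1, 3]
Squared errors: [9, 1, 4, 1, 9]
Sum of squared errors = 24
MSE = 24 / 5 = 4.80

4.80


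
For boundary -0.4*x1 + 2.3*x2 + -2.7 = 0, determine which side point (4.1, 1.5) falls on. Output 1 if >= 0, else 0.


Compute -0.4 * 4.1 + 2.3 * 1.5 + -2.7
= -1.64 + 3.45 + -2.7
= -0.89
Since -0.89 < 0, the point is on the negative side.

0


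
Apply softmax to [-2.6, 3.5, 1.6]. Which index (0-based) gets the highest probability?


Softmax is a monotonic transformation, so it preserves the argmax.
We need to find the index of the maximum logit.
Index 0: -2.6
Index 1: 3.5
Index 2: 1.6
Maximum logit = 3.5 at index 1

1


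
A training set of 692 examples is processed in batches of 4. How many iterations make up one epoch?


Iterations per epoch = dataset_size / batch_size
= 692 / 4
= 173

173


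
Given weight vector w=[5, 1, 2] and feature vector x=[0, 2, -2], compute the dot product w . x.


Element-wise products:
5 * 0 = 0
1 * 2 = 2
2 * -2 = -4
Sum = 0 + 2 + -4
= -2

-2


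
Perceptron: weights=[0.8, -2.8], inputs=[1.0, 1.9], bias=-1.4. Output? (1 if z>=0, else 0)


z = w . x + b
= 0.8*1.0 + -2.8*1.9 + -1.4
= 0.8 + -5.32 + -1.4
= -4.52 + -1.4
= -5.92
Since z = -5.92 < 0, output = 0

0


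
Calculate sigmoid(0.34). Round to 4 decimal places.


sigmoid(z) = 1 / (1 + exp(-z))
exp(-(0.34)) = exp(-0.34) = 0.7118
1 + 0.7118 = 1.7118
1 / 1.7118 = 0.5842

0.5842


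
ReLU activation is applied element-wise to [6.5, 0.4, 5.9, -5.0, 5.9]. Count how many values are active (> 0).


ReLU(x) = max(0, x) for each element:
ReLU(6.5) = 6.5
ReLU(0.4) = 0.4
ReLU(5.9) = 5.9
ReLU(-5.0) = 0
ReLU(5.9) = 5.9
Active neurons (>0): 4

4


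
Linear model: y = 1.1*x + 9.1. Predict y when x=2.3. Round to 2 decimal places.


y = 1.1 * 2.3 + (9.1)
= 2.53 + (9.1)
= 11.63

11.63


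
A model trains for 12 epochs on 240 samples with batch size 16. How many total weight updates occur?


Iterations per epoch = 240 / 16 = 15
Total updates = iterations_per_epoch * epochs
= 15 * 12
= 180

180


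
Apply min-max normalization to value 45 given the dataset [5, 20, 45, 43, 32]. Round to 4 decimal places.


Min = 5, Max = 45
Range = 45 - 5 = 40
Scaled = (x - min) / (max - min)
= (45 - 5) / 40
= 40 / 40
= 1.0000

1.0000


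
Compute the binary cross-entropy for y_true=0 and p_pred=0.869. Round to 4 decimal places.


For y=0: Loss = -log(1-p)
= -log(1 - 0.869)
= -log(0.131)
= -(-2.0326)
= 2.0326

2.0326


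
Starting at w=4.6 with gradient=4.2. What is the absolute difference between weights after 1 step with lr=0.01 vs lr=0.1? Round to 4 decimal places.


With lr=0.01: w_new = 4.6 - 0.01 * 4.2 = 4.558
With lr=0.1: w_new = 4.6 - 0.1 * 4.2 = 4.18
Absolute difference = |4.558 - 4.18|
= 0.3780

0.3780


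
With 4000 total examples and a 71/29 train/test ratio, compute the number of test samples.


Train samples = 4000 * 71% = 2840
Test samples = 4000 - 2840
= 1160

1160


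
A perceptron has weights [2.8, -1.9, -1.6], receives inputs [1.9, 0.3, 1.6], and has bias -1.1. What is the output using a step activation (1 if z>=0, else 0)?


z = w . x + b
= 2.8*1.9 + -1.9*0.3 + -1.6*1.6 + -1.1
= 5.32 + -0.57 + -2.56 + -1.1
= 2.19 + -1.1
= 1.09
Since z = 1.09 >= 0, output = 1

1


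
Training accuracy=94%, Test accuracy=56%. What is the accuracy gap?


Gap = train_accuracy - test_accuracy
= 94 - 56
= 38%
This large gap strongly indicates overfitting.

38


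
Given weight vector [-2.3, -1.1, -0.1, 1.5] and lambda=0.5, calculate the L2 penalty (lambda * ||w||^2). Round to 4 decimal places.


Squaring each weight:
(-2.3)^2 = 5.29
(-1.1)^2 = 1.21
(-0.1)^2 = 0.01
1.5^2 = 2.25
Sum of squares = 8.76
Penalty = 0.5 * 8.76 = 4.3800

4.3800


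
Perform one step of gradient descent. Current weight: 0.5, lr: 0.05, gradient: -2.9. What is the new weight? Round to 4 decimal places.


w_new = w_old - lr * gradient
= 0.5 - 0.05 * -2.9
= 0.5 - (-0.145)
= 0.6450

0.6450


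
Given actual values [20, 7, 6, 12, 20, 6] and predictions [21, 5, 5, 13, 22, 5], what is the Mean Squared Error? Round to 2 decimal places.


Differences: [-1, 2, 1, -1, -2, 1]
Squared errors: [1, 4, 1, 1, 4, 1]
Sum of squared errors = 12
MSE = 12 / 6 = 2.00

2.00


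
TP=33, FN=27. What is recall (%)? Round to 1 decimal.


Recall = TP / (TP + FN) * 100
= 33 / (33 + 27)
= 33 / 60
= 0.55
= 55.0%

55.0


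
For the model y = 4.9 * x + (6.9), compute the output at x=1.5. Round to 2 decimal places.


y = 4.9 * 1.5 + (6.9)
= 7.35 + (6.9)
= 14.25

14.25


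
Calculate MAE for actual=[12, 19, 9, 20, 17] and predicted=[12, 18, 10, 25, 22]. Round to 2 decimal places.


Absolute errors: [0, 1, 1, 5, 5]
Sum of absolute errors = 12
MAE = 12 / 5 = 2.40

2.40


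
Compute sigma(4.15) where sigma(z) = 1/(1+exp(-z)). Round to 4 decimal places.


sigmoid(z) = 1 / (1 + exp(-z))
exp(-(4.15)) = exp(-4.15) = 0.0158
1 + 0.0158 = 1.0158
1 / 1.0158 = 0.9845

0.9845


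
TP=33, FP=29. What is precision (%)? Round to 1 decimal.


Precision = TP / (TP + FP) * 100
= 33 / (33 + 29)
= 33 / 62
= 0.5323
= 53.2%

53.2


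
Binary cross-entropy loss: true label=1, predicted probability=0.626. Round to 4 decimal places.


For y=1: Loss = -log(p)
= -log(0.626)
= -(-0.4684)
= 0.4684

0.4684


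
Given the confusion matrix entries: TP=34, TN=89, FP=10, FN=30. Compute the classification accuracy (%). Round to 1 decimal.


Accuracy = (TP + TN) / (TP + TN + FP + FN) * 100
= (34 + 89) / (34 + 89 + 10 + 30)
= 123 / 163
= 0.7546
= 75.5%

75.5


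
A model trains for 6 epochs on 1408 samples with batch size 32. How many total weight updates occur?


Iterations per epoch = 1408 / 32 = 44
Total updates = iterations_per_epoch * epochs
= 44 * 6
= 264

264


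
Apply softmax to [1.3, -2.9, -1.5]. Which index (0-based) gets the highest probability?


Softmax is a monotonic transformation, so it preserves the argmax.
We need to find the index of the maximum logit.
Index 0: 1.3
Index 1: -2.9
Index 2: -1.5
Maximum logit = 1.3 at index 0

0


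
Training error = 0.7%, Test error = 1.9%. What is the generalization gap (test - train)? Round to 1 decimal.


Generalization gap = test_error - train_error
= 1.9 - 0.7
= 1.2%
A small gap suggests good generalization.

1.2


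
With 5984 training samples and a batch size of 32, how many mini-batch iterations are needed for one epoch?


Iterations per epoch = dataset_size / batch_size
= 5984 / 32
= 187

187


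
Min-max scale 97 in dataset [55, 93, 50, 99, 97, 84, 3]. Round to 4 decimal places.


Min = 3, Max = 99
Range = 99 - 3 = 96
Scaled = (x - min) / (max - min)
= (97 - 3) / 96
= 94 / 96
= 0.9792

0.9792


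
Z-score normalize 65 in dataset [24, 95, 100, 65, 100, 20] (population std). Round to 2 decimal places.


Mean = (24 + 95 + 100 + 65 + 100 + 20) / 6 = 67.3333
Variance = sum((x_i - mean)^2) / n = 1170.5556
Std = sqrt(1170.5556) = 34.2134
Z = (x - mean) / std
= (65 - 67.3333) / 34.2134
= -2.3333 / 34.2134
= -0.07

-0.07


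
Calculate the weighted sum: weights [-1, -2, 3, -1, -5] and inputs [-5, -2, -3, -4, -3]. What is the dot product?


Element-wise products:
-1 * -5 = 5
-2 * -2 = 4
3 * -3 = -9
-1 * -4 = 4
-5 * -3 = 15
Sum = 5 + 4 + -9 + 4 + 15
= 19

19


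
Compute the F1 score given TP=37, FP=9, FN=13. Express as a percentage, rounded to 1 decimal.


Precision = TP / (TP + FP) = 37 / 46 = 0.8043
Recall = TP / (TP + FN) = 37 / 50 = 0.74
F1 = 2 * P * R / (P + R)
= 2 * 0.8043 * 0.74 / (0.8043 + 0.74)
= 1.1904 / 1.5443
= 0.7708
As percentage: 77.1%

77.1


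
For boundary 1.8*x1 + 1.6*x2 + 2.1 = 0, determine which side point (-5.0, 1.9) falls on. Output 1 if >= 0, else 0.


Compute 1.8 * -5.0 + 1.6 * 1.9 + 2.1
= -9.0 + 3.04 + 2.1
= -3.86
Since -3.86 < 0, the point is on the negative side.

0


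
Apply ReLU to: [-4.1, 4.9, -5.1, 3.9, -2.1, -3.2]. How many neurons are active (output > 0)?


ReLU(x) = max(0, x) for each element:
ReLU(-4.1) = 0
ReLU(4.9) = 4.9
ReLU(-5.1) = 0
ReLU(3.9) = 3.9
ReLU(-2.1) = 0
ReLU(-3.2) = 0
Active neurons (>0): 2

2


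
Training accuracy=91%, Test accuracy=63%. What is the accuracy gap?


Gap = train_accuracy - test_accuracy
= 91 - 63
= 28%
This large gap strongly indicates overfitting.

28


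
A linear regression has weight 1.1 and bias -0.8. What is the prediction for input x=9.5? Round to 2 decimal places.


y = 1.1 * 9.5 + (-0.8)
= 10.45 + (-0.8)
= 9.65

9.65


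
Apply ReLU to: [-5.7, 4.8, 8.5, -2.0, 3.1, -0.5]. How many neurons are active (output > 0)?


ReLU(x) = max(0, x) for each element:
ReLU(-5.7) = 0
ReLU(4.8) = 4.8
ReLU(8.5) = 8.5
ReLU(-2.0) = 0
ReLU(3.1) = 3.1
ReLU(-0.5) = 0
Active neurons (>0): 3

3


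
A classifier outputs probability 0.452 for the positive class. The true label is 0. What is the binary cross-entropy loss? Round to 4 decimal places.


For y=0: Loss = -log(1-p)
= -log(1 - 0.452)
= -log(0.548)
= -(-0.6015)
= 0.6015

0.6015


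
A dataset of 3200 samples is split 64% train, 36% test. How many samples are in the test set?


Train samples = 3200 * 64% = 2048
Test samples = 3200 - 2048
= 1152

1152


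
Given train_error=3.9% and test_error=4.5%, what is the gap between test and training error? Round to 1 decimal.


Generalization gap = test_error - train_error
= 4.5 - 3.9
= 0.6%
A small gap suggests good generalization.

0.6


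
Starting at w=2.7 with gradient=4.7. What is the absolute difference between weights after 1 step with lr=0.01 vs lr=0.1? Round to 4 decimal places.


With lr=0.01: w_new = 2.7 - 0.01 * 4.7 = 2.653
With lr=0.1: w_new = 2.7 - 0.1 * 4.7 = 2.23
Absolute difference = |2.653 - 2.23|
= 0.4230

0.4230


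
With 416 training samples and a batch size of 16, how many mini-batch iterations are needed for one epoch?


Iterations per epoch = dataset_size / batch_size
= 416 / 16
= 26

26


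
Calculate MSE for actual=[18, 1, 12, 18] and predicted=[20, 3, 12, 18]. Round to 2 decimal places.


Differences: [-2, -2, 0, 0]
Squared errors: [4, 4, 0, 0]
Sum of squared errors = 8
MSE = 8 / 4 = 2.00

2.00


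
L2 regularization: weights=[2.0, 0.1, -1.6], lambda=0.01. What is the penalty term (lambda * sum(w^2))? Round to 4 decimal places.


Squaring each weight:
2.0^2 = 4.0
0.1^2 = 0.01
(-1.6)^2 = 2.56
Sum of squares = 6.57
Penalty = 0.01 * 6.57 = 0.0657

0.0657


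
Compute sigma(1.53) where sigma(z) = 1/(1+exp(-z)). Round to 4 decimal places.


sigmoid(z) = 1 / (1 + exp(-z))
exp(-(1.53)) = exp(-1.53) = 0.2165
1 + 0.2165 = 1.2165
1 / 1.2165 = 0.8220

0.8220


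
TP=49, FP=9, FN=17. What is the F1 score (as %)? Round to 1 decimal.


Precision = TP / (TP + FP) = 49 / 58 = 0.8448
Recall = TP / (TP + FN) = 49 / 66 = 0.7424
F1 = 2 * P * R / (P + R)
= 2 * 0.8448 * 0.7424 / (0.8448 + 0.7424)
= 1.2544 / 1.5873
= 0.7903
As percentage: 79.0%

79.0


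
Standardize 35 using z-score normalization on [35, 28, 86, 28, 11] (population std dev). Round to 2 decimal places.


Mean = (35 + 28 + 86 + 28 + 11) / 5 = 37.6
Variance = sum((x_i - mean)^2) / n = 648.24
Std = sqrt(648.24) = 25.4606
Z = (x - mean) / std
= (35 - 37.6) / 25.4606
= -2.6 / 25.4606
= -0.10

-0.10


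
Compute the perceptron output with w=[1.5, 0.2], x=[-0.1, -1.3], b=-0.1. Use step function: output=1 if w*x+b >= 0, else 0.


z = w . x + b
= 1.5*-0.1 + 0.2*-1.3 + -0.1
= -0.15 + -0.26 + -0.1
= -0.41 + -0.1
= -0.51
Since z = -0.51 < 0, output = 0

0


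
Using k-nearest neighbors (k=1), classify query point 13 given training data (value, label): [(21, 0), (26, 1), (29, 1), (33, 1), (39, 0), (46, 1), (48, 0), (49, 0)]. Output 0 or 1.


Distances from query 13:
Point 21 (class 0): distance = 8
K=1 nearest neighbors: classes = [0]
Votes for class 1: 0 / 1
Majority vote => class 0

0


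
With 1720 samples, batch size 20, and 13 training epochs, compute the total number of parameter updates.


Iterations per epoch = 1720 / 20 = 86
Total updates = iterations_per_epoch * epochs
= 86 * 13
= 1118

1118


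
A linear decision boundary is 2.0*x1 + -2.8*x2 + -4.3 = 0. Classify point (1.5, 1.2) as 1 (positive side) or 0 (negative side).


Compute 2.0 * 1.5 + -2.8 * 1.2 + -4.3
= 3.0 + -3.36 + -4.3
= -4.66
Since -4.66 < 0, the point is on the negative side.

0


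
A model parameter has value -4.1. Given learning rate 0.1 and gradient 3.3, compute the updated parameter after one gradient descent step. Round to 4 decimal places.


w_new = w_old - lr * gradient
= -4.1 - 0.1 * 3.3
= -4.1 - (0.33)
= -4.4300

-4.4300


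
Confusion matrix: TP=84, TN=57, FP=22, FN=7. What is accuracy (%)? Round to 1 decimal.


Accuracy = (TP + TN) / (TP + TN + FP + FN) * 100
= (84 + 57) / (84 + 57 + 22 + 7)
= 141 / 170
= 0.8294
= 82.9%

82.9


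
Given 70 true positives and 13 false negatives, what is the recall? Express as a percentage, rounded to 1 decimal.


Recall = TP / (TP + FN) * 100
= 70 / (70 + 13)
= 70 / 83
= 0.8434
= 84.3%

84.3


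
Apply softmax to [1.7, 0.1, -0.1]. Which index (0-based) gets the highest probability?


Softmax is a monotonic transformation, so it preserves the argmax.
We need to find the index of the maximum logit.
Index 0: 1.7
Index 1: 0.1
Index 2: -0.1
Maximum logit = 1.7 at index 0

0


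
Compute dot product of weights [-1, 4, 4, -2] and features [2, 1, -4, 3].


Element-wise products:
-1 * 2 = -2
4 * 1 = 4
4 * -4 = -16
-2 * 3 = -6
Sum = -2 + 4 + -16 + -6
= -20

-20


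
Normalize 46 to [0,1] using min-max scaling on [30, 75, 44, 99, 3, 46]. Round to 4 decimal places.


Min = 3, Max = 99
Range = 99 - 3 = 96
Scaled = (x - min) / (max - min)
= (46 - 3) / 96
= 43 / 96
= 0.4479

0.4479


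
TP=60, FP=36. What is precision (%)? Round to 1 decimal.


Precision = TP / (TP + FP) * 100
= 60 / (60 + 36)
= 60 / 96
= 0.625
= 62.5%

62.5


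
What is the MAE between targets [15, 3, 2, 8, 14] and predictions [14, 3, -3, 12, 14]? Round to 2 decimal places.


Absolute errors: [1, 0, 5, 4, 0]
Sum of absolute errors = 10
MAE = 10 / 5 = 2.00

2.00


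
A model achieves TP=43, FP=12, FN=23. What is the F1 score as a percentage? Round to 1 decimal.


Precision = TP / (TP + FP) = 43 / 55 = 0.7818
Recall = TP / (TP + FN) = 43 / 66 = 0.6515
F1 = 2 * P * R / (P + R)
= 2 * 0.7818 * 0.6515 / (0.7818 + 0.6515)
= 1.0187 / 1.4333
= 0.7107
As percentage: 71.1%

71.1


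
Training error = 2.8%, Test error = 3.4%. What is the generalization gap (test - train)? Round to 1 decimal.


Generalization gap = test_error - train_error
= 3.4 - 2.8
= 0.6%
A small gap suggests good generalization.

0.6


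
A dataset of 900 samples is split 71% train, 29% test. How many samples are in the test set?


Train samples = 900 * 71% = 639
Test samples = 900 - 639
= 261

261


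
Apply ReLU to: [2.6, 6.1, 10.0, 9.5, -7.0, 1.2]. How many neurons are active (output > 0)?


ReLU(x) = max(0, x) for each element:
ReLU(2.6) = 2.6
ReLU(6.1) = 6.1
ReLU(10.0) = 10.0
ReLU(9.5) = 9.5
ReLU(-7.0) = 0
ReLU(1.2) = 1.2
Active neurons (>0): 5

5


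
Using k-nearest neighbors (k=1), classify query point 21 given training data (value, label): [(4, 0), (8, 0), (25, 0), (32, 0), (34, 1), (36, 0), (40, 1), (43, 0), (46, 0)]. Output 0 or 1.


Distances from query 21:
Point 25 (class 0): distance = 4
K=1 nearest neighbors: classes = [0]
Votes for class 1: 0 / 1
Majority vote => class 0

0


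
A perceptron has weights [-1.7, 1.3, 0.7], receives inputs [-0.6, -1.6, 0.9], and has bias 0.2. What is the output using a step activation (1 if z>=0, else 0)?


z = w . x + b
= -1.7*-0.6 + 1.3*-1.6 + 0.7*0.9 + 0.2
= 1.02 + -2.08 + 0.63 + 0.2
= -0.43 + 0.2
= -0.23
Since z = -0.23 < 0, output = 0

0


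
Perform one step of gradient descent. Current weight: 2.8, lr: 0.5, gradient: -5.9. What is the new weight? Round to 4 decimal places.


w_new = w_old - lr * gradient
= 2.8 - 0.5 * -5.9
= 2.8 - (-2.95)
= 5.7500

5.7500


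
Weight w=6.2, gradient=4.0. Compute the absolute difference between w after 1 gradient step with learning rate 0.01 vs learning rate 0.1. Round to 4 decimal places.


With lr=0.01: w_new = 6.2 - 0.01 * 4.0 = 6.16
With lr=0.1: w_new = 6.2 - 0.1 * 4.0 = 5.8
Absolute difference = |6.16 - 5.8|
= 0.3600

0.3600


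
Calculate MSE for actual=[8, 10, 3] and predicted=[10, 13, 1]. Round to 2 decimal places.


Differences: [-2, -3, 2]
Squared errors: [4, 9, 4]
Sum of squared errors = 17
MSE = 17 / 3 = 5.67

5.67


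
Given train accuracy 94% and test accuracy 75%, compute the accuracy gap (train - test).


Gap = train_accuracy - test_accuracy
= 94 - 75
= 19%
This gap suggests the model is overfitting.

19


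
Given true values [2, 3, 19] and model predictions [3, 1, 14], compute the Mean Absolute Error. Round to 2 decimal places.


Absolute errors: [1, 2, 5]
Sum of absolute errors = 8
MAE = 8 / 3 = 2.67

2.67


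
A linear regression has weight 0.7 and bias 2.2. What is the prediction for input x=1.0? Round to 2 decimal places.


y = 0.7 * 1.0 + (2.2)
= 0.7 + (2.2)
= 2.90

2.90


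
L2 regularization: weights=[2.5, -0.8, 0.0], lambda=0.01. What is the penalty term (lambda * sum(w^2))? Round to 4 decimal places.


Squaring each weight:
2.5^2 = 6.25
(-0.8)^2 = 0.64
0.0^2 = 0.0
Sum of squares = 6.89
Penalty = 0.01 * 6.89 = 0.0689

0.0689


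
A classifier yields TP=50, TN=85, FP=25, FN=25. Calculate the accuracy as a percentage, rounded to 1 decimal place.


Accuracy = (TP + TN) / (TP + TN + FP + FN) * 100
= (50 + 85) / (50 + 85 + 25 + 25)
= 135 / 185
= 0.7297
= 73.0%

73.0


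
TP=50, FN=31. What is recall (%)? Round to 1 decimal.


Recall = TP / (TP + FN) * 100
= 50 / (50 + 31)
= 50 / 81
= 0.6173
= 61.7%

61.7


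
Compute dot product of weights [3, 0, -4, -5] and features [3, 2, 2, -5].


Element-wise products:
3 * 3 = 9
0 * 2 = 0
-4 * 2 = -8
-5 * -5 = 25
Sum = 9 + 0 + -8 + 25
= 26

26


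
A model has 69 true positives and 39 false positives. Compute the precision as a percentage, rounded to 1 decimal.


Precision = TP / (TP + FP) * 100
= 69 / (69 + 39)
= 69 / 108
= 0.6389
= 63.9%

63.9


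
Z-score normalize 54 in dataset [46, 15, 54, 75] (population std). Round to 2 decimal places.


Mean = (46 + 15 + 54 + 75) / 4 = 47.5
Variance = sum((x_i - mean)^2) / n = 464.25
Std = sqrt(464.25) = 21.5465
Z = (x - mean) / std
= (54 - 47.5) / 21.5465
= 6.5 / 21.5465
= 0.30

0.30


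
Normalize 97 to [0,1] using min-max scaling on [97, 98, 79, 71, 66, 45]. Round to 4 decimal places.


Min = 45, Max = 98
Range = 98 - 45 = 53
Scaled = (x - min) / (max - min)
= (97 - 45) / 53
= 52 / 53
= 0.9811

0.9811


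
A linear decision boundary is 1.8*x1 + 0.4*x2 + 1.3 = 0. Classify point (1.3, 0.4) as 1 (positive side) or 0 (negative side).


Compute 1.8 * 1.3 + 0.4 * 0.4 + 1.3
= 2.34 + 0.16 + 1.3
= 3.8
Since 3.8 >= 0, the point is on the positive side.

1


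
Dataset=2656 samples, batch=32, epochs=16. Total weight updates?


Iterations per epoch = 2656 / 32 = 83
Total updates = iterations_per_epoch * epochs
= 83 * 16
= 1328

1328


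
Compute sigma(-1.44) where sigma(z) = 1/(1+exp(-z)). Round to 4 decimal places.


sigmoid(z) = 1 / (1 + exp(-z))
exp(-(-1.44)) = exp(1.44) = 4.2207
1 + 4.2207 = 5.2207
1 / 5.2207 = 0.1915

0.1915


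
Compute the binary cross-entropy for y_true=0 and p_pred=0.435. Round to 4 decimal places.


For y=0: Loss = -log(1-p)
= -log(1 - 0.435)
= -log(0.565)
= -(-0.5709)
= 0.5709

0.5709


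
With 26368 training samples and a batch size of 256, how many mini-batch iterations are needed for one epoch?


Iterations per epoch = dataset_size / batch_size
= 26368 / 256
= 103

103


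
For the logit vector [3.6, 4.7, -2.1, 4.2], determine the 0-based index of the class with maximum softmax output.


Softmax is a monotonic transformation, so it preserves the argmax.
We need to find the index of the maximum logit.
Index 0: 3.6
Index 1: 4.7
Index 2: -2.1
Index 3: 4.2
Maximum logit = 4.7 at index 1

1


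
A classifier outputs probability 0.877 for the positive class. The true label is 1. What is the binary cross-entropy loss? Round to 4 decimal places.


For y=1: Loss = -log(p)
= -log(0.877)
= -(-0.1312)
= 0.1312

0.1312


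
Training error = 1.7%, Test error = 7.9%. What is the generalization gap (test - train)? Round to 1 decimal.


Generalization gap = test_error - train_error
= 7.9 - 1.7
= 6.2%
A moderate gap.

6.2


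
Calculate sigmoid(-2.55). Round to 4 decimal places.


sigmoid(z) = 1 / (1 + exp(-z))
exp(-(-2.55)) = exp(2.55) = 12.8071
1 + 12.8071 = 13.8071
1 / 13.8071 = 0.0724

0.0724


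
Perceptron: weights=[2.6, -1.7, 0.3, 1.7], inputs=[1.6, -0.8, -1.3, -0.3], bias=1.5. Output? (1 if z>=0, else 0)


z = w . x + b
= 2.6*1.6 + -1.7*-0.8 + 0.3*-1.3 + 1.7*-0.3 + 1.5
= 4.16 + 1.36 + -0.39 + -0.51 + 1.5
= 4.62 + 1.5
= 6.12
Since z = 6.12 >= 0, output = 1

1


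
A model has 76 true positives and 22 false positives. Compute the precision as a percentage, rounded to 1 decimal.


Precision = TP / (TP + FP) * 100
= 76 / (76 + 22)
= 76 / 98
= 0.7755
= 77.6%

77.6


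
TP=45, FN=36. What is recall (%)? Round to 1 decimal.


Recall = TP / (TP + FN) * 100
= 45 / (45 + 36)
= 45 / 81
= 0.5556
= 55.6%

55.6


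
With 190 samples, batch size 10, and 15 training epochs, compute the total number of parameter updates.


Iterations per epoch = 190 / 10 = 19
Total updates = iterations_per_epoch * epochs
= 19 * 15
= 285

285


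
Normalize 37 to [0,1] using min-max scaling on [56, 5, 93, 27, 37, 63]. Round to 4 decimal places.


Min = 5, Max = 93
Range = 93 - 5 = 88
Scaled = (x - min) / (max - min)
= (37 - 5) / 88
= 32 / 88
= 0.3636

0.3636


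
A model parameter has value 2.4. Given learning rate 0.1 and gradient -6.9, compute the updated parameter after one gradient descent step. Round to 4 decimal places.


w_new = w_old - lr * gradient
= 2.4 - 0.1 * -6.9
= 2.4 - (-0.69)
= 3.0900

3.0900


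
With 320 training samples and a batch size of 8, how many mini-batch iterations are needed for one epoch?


Iterations per epoch = dataset_size / batch_size
= 320 / 8
= 40

40


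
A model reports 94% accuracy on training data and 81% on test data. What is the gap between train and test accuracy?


Gap = train_accuracy - test_accuracy
= 94 - 81
= 13%
This gap suggests the model is overfitting.

13


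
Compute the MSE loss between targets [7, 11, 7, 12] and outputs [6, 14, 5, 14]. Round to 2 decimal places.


Differences: [1, -3, 2, -2]
Squared errors: [1, 9, 4, 4]
Sum of squared errors = 18
MSE = 18 / 4 = 4.50

4.50


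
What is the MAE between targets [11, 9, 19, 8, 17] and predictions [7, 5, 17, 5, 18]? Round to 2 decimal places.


Absolute errors: [4, 4, 2, 3, 1]
Sum of absolute errors = 14
MAE = 14 / 5 = 2.80

2.80


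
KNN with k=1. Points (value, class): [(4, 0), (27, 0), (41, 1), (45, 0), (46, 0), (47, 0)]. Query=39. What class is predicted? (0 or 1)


Distances from query 39:
Point 41 (class 1): distance = 2
K=1 nearest neighbors: classes = [1]
Votes for class 1: 1 / 1
Majority vote => class 1

1


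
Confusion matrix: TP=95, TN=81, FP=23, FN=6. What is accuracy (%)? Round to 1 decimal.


Accuracy = (TP + TN) / (TP + TN + FP + FN) * 100
= (95 + 81) / (95 + 81 + 23 + 6)
= 176 / 205
= 0.8585
= 85.9%

85.9


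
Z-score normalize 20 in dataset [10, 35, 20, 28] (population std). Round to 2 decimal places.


Mean = (10 + 35 + 20 + 28) / 4 = 23.25
Variance = sum((x_i - mean)^2) / n = 86.6875
Std = sqrt(86.6875) = 9.3106
Z = (x - mean) / std
= (20 - 23.25) / 9.3106
= -3.25 / 9.3106
= -0.35

-0.35


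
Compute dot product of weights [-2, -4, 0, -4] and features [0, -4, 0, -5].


Element-wise products:
-2 * 0 = 0
-4 * -4 = 16
0 * 0 = 0
-4 * -5 = 20
Sum = 0 + 16 + 0 + 20
= 36

36


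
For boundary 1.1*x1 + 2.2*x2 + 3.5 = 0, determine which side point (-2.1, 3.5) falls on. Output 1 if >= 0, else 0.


Compute 1.1 * -2.1 + 2.2 * 3.5 + 3.5
= -2.31 + 7.7 + 3.5
= 8.89
Since 8.89 >= 0, the point is on the positive side.

1


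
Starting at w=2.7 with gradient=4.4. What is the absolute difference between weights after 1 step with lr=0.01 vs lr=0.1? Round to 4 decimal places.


With lr=0.01: w_new = 2.7 - 0.01 * 4.4 = 2.656
With lr=0.1: w_new = 2.7 - 0.1 * 4.4 = 2.26
Absolute difference = |2.656 - 2.26|
= 0.3960

0.3960


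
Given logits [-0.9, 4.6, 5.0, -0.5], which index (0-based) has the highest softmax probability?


Softmax is a monotonic transformation, so it preserves the argmax.
We need to find the index of the maximum logit.
Index 0: -0.9
Index 1: 4.6
Index 2: 5.0
Index 3: -0.5
Maximum logit = 5.0 at index 2

2


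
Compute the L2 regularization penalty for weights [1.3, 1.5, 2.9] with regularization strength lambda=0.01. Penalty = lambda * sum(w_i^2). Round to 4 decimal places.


Squaring each weight:
1.3^2 = 1.69
1.5^2 = 2.25
2.9^2 = 8.41
Sum of squares = 12.35
Penalty = 0.01 * 12.35 = 0.1235

0.1235


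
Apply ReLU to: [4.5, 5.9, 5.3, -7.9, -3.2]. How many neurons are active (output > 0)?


ReLU(x) = max(0, x) for each element:
ReLU(4.5) = 4.5
ReLU(5.9) = 5.9
ReLU(5.3) = 5.3
ReLU(-7.9) = 0
ReLU(-3.2) = 0
Active neurons (>0): 3

3


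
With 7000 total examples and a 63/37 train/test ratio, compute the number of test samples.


Train samples = 7000 * 63% = 4410
Test samples = 7000 - 4410
= 2590

2590


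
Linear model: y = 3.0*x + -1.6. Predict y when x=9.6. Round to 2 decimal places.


y = 3.0 * 9.6 + (-1.6)
= 28.8 + (-1.6)
= 27.20

27.20


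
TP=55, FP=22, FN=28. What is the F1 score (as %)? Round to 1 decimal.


Precision = TP / (TP + FP) = 55 / 77 = 0.7143
Recall = TP / (TP + FN) = 55 / 83 = 0.6627
F1 = 2 * P * R / (P + R)
= 2 * 0.7143 * 0.6627 / (0.7143 + 0.6627)
= 0.9466 / 1.3769
= 0.6875
As percentage: 68.8%

68.8


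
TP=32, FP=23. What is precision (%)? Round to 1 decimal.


Precision = TP / (TP + FP) * 100
= 32 / (32 + 23)
= 32 / 55
= 0.5818
= 58.2%

58.2


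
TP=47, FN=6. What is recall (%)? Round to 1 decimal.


Recall = TP / (TP + FN) * 100
= 47 / (47 + 6)
= 47 / 53
= 0.8868
= 88.7%

88.7


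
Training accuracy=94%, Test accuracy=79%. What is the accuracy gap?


Gap = train_accuracy - test_accuracy
= 94 - 79
= 15%
This gap suggests the model is overfitting.

15


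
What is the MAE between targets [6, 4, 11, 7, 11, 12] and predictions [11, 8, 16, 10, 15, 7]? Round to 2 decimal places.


Absolute errors: [5, 4, 5, 3, 4, 5]
Sum of absolute errors = 26
MAE = 26 / 6 = 4.33

4.33


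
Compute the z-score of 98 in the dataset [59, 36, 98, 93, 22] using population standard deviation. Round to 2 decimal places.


Mean = (59 + 36 + 98 + 93 + 22) / 5 = 61.6
Variance = sum((x_i - mean)^2) / n = 908.24
Std = sqrt(908.24) = 30.137
Z = (x - mean) / std
= (98 - 61.6) / 30.137
= 36.4 / 30.137
= 1.21

1.21


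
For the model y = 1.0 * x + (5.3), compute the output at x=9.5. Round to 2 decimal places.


y = 1.0 * 9.5 + (5.3)
= 9.5 + (5.3)
= 14.80

14.80


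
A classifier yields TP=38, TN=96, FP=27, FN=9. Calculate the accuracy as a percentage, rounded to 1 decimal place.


Accuracy = (TP + TN) / (TP + TN + FP + FN) * 100
= (38 + 96) / (38 + 96 + 27 + 9)
= 134 / 170
= 0.7882
= 78.8%

78.8


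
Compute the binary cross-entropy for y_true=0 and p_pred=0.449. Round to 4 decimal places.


For y=0: Loss = -log(1-p)
= -log(1 - 0.449)
= -log(0.551)
= -(-0.596)
= 0.5960

0.5960


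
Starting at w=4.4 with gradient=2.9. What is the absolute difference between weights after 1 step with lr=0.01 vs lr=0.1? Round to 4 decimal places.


With lr=0.01: w_new = 4.4 - 0.01 * 2.9 = 4.371
With lr=0.1: w_new = 4.4 - 0.1 * 2.9 = 4.11
Absolute difference = |4.371 - 4.11|
= 0.2610

0.2610


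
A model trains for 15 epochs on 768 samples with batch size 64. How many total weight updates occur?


Iterations per epoch = 768 / 64 = 12
Total updates = iterations_per_epoch * epochs
= 12 * 15
= 180

180


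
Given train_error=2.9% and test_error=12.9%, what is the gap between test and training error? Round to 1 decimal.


Generalization gap = test_error - train_error
= 12.9 - 2.9
= 10.0%
A moderate gap.

10.0


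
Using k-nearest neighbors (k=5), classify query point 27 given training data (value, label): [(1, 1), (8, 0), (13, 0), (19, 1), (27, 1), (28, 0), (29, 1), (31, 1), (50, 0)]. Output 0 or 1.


Distances from query 27:
Point 27 (class 1): distance = 0
Point 28 (class 0): distance = 1
Point 29 (class 1): distance = 2
Point 31 (class 1): distance = 4
Point 19 (class 1): distance = 8
K=5 nearest neighbors: classes = [1, 0, 1, 1, 1]
Votes for class 1: 4 / 5
Majority vote => class 1

1


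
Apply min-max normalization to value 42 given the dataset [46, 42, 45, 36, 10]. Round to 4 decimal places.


Min = 10, Max = 46
Range = 46 - 10 = 36
Scaled = (x - min) / (max - min)
= (42 - 10) / 36
= 32 / 36
= 0.8889

0.8889


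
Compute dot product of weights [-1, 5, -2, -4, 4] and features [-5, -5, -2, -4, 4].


Element-wise products:
-1 * -5 = 5
5 * -5 = -25
-2 * -2 = 4
-4 * -4 = 16
4 * 4 = 16
Sum = 5 + -25 + 4 + 16 + 16
= 16

16


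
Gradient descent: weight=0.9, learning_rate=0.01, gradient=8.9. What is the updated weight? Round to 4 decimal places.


w_new = w_old - lr * gradient
= 0.9 - 0.01 * 8.9
= 0.9 - (0.089)
= 0.8110

0.8110


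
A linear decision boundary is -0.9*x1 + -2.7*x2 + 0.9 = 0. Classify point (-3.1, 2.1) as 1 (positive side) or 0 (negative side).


Compute -0.9 * -3.1 + -2.7 * 2.1 + 0.9
= 2.79 + -5.67 + 0.9
= -1.98
Since -1.98 < 0, the point is on the negative side.

0


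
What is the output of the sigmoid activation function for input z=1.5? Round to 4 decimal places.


sigmoid(z) = 1 / (1 + exp(-z))
exp(-(1.5)) = exp(-1.5) = 0.2231
1 + 0.2231 = 1.2231
1 / 1.2231 = 0.8176

0.8176


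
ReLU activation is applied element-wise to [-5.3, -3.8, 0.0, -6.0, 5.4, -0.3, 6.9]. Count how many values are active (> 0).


ReLU(x) = max(0, x) for each element:
ReLU(-5.3) = 0
ReLU(-3.8) = 0
ReLU(0.0) = 0
ReLU(-6.0) = 0
ReLU(5.4) = 5.4
ReLU(-0.3) = 0
ReLU(6.9) = 6.9
Active neurons (>0): 2

2


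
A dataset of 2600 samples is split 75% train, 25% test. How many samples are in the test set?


Train samples = 2600 * 75% = 1950
Test samples = 2600 - 1950
= 650

650


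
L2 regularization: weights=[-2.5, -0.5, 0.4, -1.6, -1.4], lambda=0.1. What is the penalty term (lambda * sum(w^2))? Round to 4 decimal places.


Squaring each weight:
(-2.5)^2 = 6.25
(-0.5)^2 = 0.25
0.4^2 = 0.16
(-1.6)^2 = 2.56
(-1.4)^2 = 1.96
Sum of squares = 11.18
Penalty = 0.1 * 11.18 = 1.1180

1.1180


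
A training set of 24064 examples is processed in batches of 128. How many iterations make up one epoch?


Iterations per epoch = dataset_size / batch_size
= 24064 / 128
= 188

188
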